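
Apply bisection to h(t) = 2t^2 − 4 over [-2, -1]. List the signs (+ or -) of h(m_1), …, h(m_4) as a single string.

+--+

m = -1.5, h(m) = 0.5 (+); new bracket [-1.5, -1]
m = -1.25, h(m) = -0.875 (−); new bracket [-1.5, -1.25]
m = -1.375, h(m) = -0.21875 (−); new bracket [-1.5, -1.375]
m = -1.4375, h(m) = 0.1328 (+); new bracket [-1.4375, -1.375]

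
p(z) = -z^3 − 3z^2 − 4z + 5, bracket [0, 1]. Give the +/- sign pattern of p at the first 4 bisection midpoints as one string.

p(0.5) = 2.125 > 0, so the root lies in [0.5, 1]
p(0.75) = -0.109375 < 0, so the root lies in [0.5, 0.75]
p(0.625) = 1.083984 > 0, so the root lies in [0.625, 0.75]
p(0.6875) = 0.5071 > 0, so the root lies in [0.6875, 0.75]

+-++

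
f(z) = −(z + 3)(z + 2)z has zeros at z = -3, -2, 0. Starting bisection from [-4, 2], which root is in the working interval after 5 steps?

f(-1) = 2 > 0, so the root lies in [-1, 2]
f(0.5) = -4.375 < 0, so the root lies in [-1, 0.5]
f(-0.25) = 1.203125 > 0, so the root lies in [-0.25, 0.5]
f(0.125) = -0.8301 < 0, so the root lies in [-0.25, 0.125]
f(-0.0625) = 0.3557 > 0, so the root lies in [-0.0625, 0.125]

0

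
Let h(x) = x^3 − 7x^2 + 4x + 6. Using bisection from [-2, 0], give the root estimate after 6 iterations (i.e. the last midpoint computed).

h(-1) = -6 < 0, so the root lies in [-1, 0]
h(-0.5) = 2.125 > 0, so the root lies in [-1, -0.5]
h(-0.75) = -1.359375 < 0, so the root lies in [-0.75, -0.5]
h(-0.625) = 0.5215 > 0, so the root lies in [-0.75, -0.625]
h(-0.6875) = -0.3835 < 0, so the root lies in [-0.6875, -0.625]
h(-0.65625) = 0.0777 > 0, so the root lies in [-0.6875, -0.65625]

-0.65625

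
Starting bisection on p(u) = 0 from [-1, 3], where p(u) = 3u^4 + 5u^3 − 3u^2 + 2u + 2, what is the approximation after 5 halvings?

u = 1 gives p = 9, positive; keep [-1, 1]
u = 0 gives p = 2, positive; keep [-1, 0]
u = -0.5 gives p = -0.1875, negative; keep [-0.5, 0]
u = -0.25 gives p = 1.2461, positive; keep [-0.5, -0.25]
u = -0.375 gives p = 0.6238, positive; keep [-0.5, -0.375]

-0.375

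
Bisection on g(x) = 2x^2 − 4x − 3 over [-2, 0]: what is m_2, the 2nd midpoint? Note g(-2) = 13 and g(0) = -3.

m = -1, g(m) = 3 (+); new bracket [-1, 0]
m = -0.5, g(m) = -0.5 (−); new bracket [-1, -0.5]

-0.5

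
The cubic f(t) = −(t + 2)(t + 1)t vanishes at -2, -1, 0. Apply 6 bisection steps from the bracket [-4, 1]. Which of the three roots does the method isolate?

-2

f(-1.5) = -0.375 < 0, so the root lies in [-4, -1.5]
f(-2.75) = 3.609375 > 0, so the root lies in [-2.75, -1.5]
f(-2.125) = 0.298828 > 0, so the root lies in [-2.125, -1.5]
f(-1.8125) = -0.2761 < 0, so the root lies in [-2.125, -1.8125]
f(-1.96875) = -0.0596 < 0, so the root lies in [-2.125, -1.96875]
f(-2.046875) = 0.1004 > 0, so the root lies in [-2.046875, -1.96875]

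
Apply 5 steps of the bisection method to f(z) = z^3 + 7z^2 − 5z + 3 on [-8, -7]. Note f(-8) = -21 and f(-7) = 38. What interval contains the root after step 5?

midpoint -7.5: f = 12.375 > 0 → [-8, -7.5]
midpoint -7.75: f = -3.296875 < 0 → [-7.75, -7.5]
midpoint -7.625: f = 4.787109 > 0 → [-7.75, -7.625]
midpoint -7.6875: f = 0.8079 > 0 → [-7.75, -7.6875]
midpoint -7.71875: f = -1.2287 < 0 → [-7.71875, -7.6875]

[-7.71875, -7.6875]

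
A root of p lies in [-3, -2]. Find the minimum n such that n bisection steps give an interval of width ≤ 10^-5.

17

Width after n steps is 1/2^n. Need 2^n ≥ 1/10^-5 = 100000.
2^16 = 65536 < 100000 ≤ 2^17 = 131072, so n = 17.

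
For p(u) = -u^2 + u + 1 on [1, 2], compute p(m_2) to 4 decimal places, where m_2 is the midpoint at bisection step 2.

p(1.5) = 0.25 > 0, so the root lies in [1.5, 2]
p(1.75) = -0.3125 < 0, so the root lies in [1.5, 1.75]

-0.3125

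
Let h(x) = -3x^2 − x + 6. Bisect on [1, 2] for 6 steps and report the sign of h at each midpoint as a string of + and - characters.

midpoint 1.5: h = -2.25 < 0 → [1, 1.5]
midpoint 1.25: h = 0.0625 > 0 → [1.25, 1.5]
midpoint 1.375: h = -1.046875 < 0 → [1.25, 1.375]
midpoint 1.3125: h = -0.4805 < 0 → [1.25, 1.3125]
midpoint 1.28125: h = -0.2061 < 0 → [1.25, 1.28125]
midpoint 1.265625: h = -0.071 < 0 → [1.25, 1.265625]

-+----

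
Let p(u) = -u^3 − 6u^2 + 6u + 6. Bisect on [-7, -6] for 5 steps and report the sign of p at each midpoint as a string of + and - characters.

--+++

m = -6.5, p(m) = -11.875 (−); new bracket [-7, -6.5]
m = -6.75, p(m) = -0.328125 (−); new bracket [-7, -6.75]
m = -6.875, p(m) = 6.107422 (+); new bracket [-6.875, -6.75]
m = -6.8125, p(m) = 2.8333 (+); new bracket [-6.8125, -6.75]
m = -6.78125, p(m) = 1.2386 (+); new bracket [-6.78125, -6.75]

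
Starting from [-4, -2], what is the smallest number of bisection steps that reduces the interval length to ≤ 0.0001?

15

Width after n steps is 2/2^n. Need 2^n ≥ 2/0.0001 = 20000.
2^14 = 16384 < 20000 ≤ 2^15 = 32768, so n = 15.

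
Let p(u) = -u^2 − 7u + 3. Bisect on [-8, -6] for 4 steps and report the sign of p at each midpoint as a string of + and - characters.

+-++

m = -7, p(m) = 3 (+); new bracket [-8, -7]
m = -7.5, p(m) = -0.75 (−); new bracket [-7.5, -7]
m = -7.25, p(m) = 1.1875 (+); new bracket [-7.5, -7.25]
m = -7.375, p(m) = 0.2344 (+); new bracket [-7.5, -7.375]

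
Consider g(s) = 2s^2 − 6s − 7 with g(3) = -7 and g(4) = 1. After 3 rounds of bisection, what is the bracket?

[3.875, 4]

midpoint 3.5: g = -3.5 < 0 → [3.5, 4]
midpoint 3.75: g = -1.375 < 0 → [3.75, 4]
midpoint 3.875: g = -0.21875 < 0 → [3.875, 4]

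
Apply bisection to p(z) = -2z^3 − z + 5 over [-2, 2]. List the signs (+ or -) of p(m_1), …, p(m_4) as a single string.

midpoint 0: p = 5 > 0 → [0, 2]
midpoint 1: p = 2 > 0 → [1, 2]
midpoint 1.5: p = -3.25 < 0 → [1, 1.5]
midpoint 1.25: p = -0.1562 < 0 → [1, 1.25]

++--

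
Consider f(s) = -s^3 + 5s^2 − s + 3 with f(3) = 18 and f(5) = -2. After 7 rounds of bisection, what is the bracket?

[4.90625, 4.921875]

f(4) = 15 > 0, so the root lies in [4, 5]
f(4.5) = 8.625 > 0, so the root lies in [4.5, 5]
f(4.75) = 3.890625 > 0, so the root lies in [4.75, 5]
f(4.875) = 1.0957 > 0, so the root lies in [4.875, 5]
f(4.9375) = -0.4138 < 0, so the root lies in [4.875, 4.9375]
f(4.90625) = 0.3504 > 0, so the root lies in [4.90625, 4.9375]
f(4.921875) = -0.0293 < 0, so the root lies in [4.90625, 4.921875]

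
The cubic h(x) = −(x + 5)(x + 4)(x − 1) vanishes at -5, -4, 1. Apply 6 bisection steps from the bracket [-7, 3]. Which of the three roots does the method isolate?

midpoint -2: h = 18 > 0 → [-2, 3]
midpoint 0.5: h = 12.375 > 0 → [0.5, 3]
midpoint 1.75: h = -29.109375 < 0 → [0.5, 1.75]
midpoint 1.125: h = -3.9238 < 0 → [0.5, 1.125]
midpoint 0.8125: h = 5.2449 > 0 → [0.8125, 1.125]
midpoint 0.96875: h = 0.9268 > 0 → [0.96875, 1.125]

1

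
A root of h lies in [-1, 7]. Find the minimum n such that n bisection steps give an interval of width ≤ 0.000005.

21

Width after n steps is 8/2^n. Need 2^n ≥ 8/0.000005 = 1600000.
2^20 = 1048576 < 1600000 ≤ 2^21 = 2097152, so n = 21.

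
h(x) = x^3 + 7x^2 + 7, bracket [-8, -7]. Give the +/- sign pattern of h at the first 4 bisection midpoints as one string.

midpoint -7.5: h = -21.125 < 0 → [-7.5, -7]
midpoint -7.25: h = -6.140625 < 0 → [-7.25, -7]
midpoint -7.125: h = 0.654297 > 0 → [-7.25, -7.125]
midpoint -7.1875: h = -2.6863 < 0 → [-7.1875, -7.125]

--+-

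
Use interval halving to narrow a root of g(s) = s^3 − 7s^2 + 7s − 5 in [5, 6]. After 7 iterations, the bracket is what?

m = 5.5, g(m) = -11.875 (−); new bracket [5.5, 6]
m = 5.75, g(m) = -6.078125 (−); new bracket [5.75, 6]
m = 5.875, g(m) = -2.705078 (−); new bracket [5.875, 6]
m = 5.9375, g(m) = -0.8948 (−); new bracket [5.9375, 6]
m = 5.96875, g(m) = 0.042 (+); new bracket [5.9375, 5.96875]
m = 5.953125, g(m) = -0.4291 (−); new bracket [5.953125, 5.96875]
m = 5.9609375, g(m) = -0.1942 (−); new bracket [5.9609375, 5.96875]

[5.9609375, 5.96875]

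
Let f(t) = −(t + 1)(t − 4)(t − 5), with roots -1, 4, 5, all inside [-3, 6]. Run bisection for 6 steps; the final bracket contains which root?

-1

midpoint 1.5: f = -21.875 < 0 → [-3, 1.5]
midpoint -0.75: f = -6.828125 < 0 → [-3, -0.75]
midpoint -1.875: f = 35.341797 > 0 → [-1.875, -0.75]
midpoint -1.3125: f = 10.4797 > 0 → [-1.3125, -0.75]
midpoint -1.03125: f = 0.9483 > 0 → [-1.03125, -0.75]
midpoint -0.890625: f = -3.151 < 0 → [-1.03125, -0.890625]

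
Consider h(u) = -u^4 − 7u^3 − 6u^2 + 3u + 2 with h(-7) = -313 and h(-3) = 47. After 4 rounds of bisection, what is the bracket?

[-6, -5.75]

midpoint -5: h = 87 > 0 → [-7, -5]
midpoint -6: h = -16 < 0 → [-6, -5]
midpoint -5.5: h = 53.5625 > 0 → [-6, -5.5]
midpoint -5.75: h = 24.0117 > 0 → [-6, -5.75]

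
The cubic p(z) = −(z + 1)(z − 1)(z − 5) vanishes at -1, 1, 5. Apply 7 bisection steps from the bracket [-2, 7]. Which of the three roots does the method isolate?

midpoint 2.5: p = 13.125 > 0 → [2.5, 7]
midpoint 4.75: p = 5.390625 > 0 → [4.75, 7]
midpoint 5.875: p = -29.326172 < 0 → [4.75, 5.875]
midpoint 5.3125: p = -8.5071 < 0 → [4.75, 5.3125]
midpoint 5.03125: p = -0.7598 < 0 → [4.75, 5.03125]
midpoint 4.890625: p = 2.5067 > 0 → [4.890625, 5.03125]
midpoint 4.9609375: p = 0.9223 > 0 → [4.9609375, 5.03125]

5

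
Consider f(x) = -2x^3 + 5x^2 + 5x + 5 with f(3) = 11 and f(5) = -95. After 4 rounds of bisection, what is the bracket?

f(4) = -23 < 0, so the root lies in [3, 4]
f(3.5) = -2 < 0, so the root lies in [3, 3.5]
f(3.25) = 5.40625 > 0, so the root lies in [3.25, 3.5]
f(3.375) = 1.9414 > 0, so the root lies in [3.375, 3.5]

[3.375, 3.5]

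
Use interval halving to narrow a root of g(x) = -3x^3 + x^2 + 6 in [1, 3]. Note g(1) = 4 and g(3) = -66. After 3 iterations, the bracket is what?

[1.25, 1.5]

x = 2 gives g = -14, negative; keep [1, 2]
x = 1.5 gives g = -1.875, negative; keep [1, 1.5]
x = 1.25 gives g = 1.703125, positive; keep [1.25, 1.5]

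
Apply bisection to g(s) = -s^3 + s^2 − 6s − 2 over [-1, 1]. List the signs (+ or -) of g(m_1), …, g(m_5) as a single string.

midpoint 0: g = -2 < 0 → [-1, 0]
midpoint -0.5: g = 1.375 > 0 → [-0.5, 0]
midpoint -0.25: g = -0.421875 < 0 → [-0.5, -0.25]
midpoint -0.375: g = 0.4434 > 0 → [-0.375, -0.25]
midpoint -0.3125: g = 0.0032 > 0 → [-0.3125, -0.25]

-+-++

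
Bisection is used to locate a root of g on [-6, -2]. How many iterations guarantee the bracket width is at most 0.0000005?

23

Width after n steps is 4/2^n. Need 2^n ≥ 4/0.0000005 = 8000000.
2^22 = 4194304 < 8000000 ≤ 2^23 = 8388608, so n = 23.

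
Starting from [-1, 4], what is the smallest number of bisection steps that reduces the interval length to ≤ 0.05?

7

Width after n steps is 5/2^n. Need 2^n ≥ 5/0.05 = 100.
2^6 = 64 < 100 ≤ 2^7 = 128, so n = 7.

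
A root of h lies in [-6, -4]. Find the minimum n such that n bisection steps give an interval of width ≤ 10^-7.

Width after n steps is 2/2^n. Need 2^n ≥ 2/10^-7 = 20000000.
2^24 = 16777216 < 20000000 ≤ 2^25 = 33554432, so n = 25.

25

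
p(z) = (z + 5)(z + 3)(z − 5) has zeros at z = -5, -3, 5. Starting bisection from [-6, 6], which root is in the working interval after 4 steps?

5

midpoint 0: p = -75 < 0 → [0, 6]
midpoint 3: p = -96 < 0 → [3, 6]
midpoint 4.5: p = -35.625 < 0 → [4.5, 6]
midpoint 5.25: p = 21.1406 > 0 → [4.5, 5.25]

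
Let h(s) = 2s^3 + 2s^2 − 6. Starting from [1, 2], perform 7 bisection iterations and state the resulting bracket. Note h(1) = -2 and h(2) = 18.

[1.171875, 1.1796875]

s = 1.5 gives h = 5.25, positive; keep [1, 1.5]
s = 1.25 gives h = 1.03125, positive; keep [1, 1.25]
s = 1.125 gives h = -0.621094, negative; keep [1.125, 1.25]
s = 1.1875 gives h = 0.1694, positive; keep [1.125, 1.1875]
s = 1.15625 gives h = -0.2346, negative; keep [1.15625, 1.1875]
s = 1.171875 gives h = -0.0348, negative; keep [1.171875, 1.1875]
s = 1.1796875 gives h = 0.0668, positive; keep [1.171875, 1.1796875]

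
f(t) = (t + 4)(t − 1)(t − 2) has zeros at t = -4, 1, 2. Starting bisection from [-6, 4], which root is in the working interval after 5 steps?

m = -1, f(m) = 18 (+); new bracket [-6, -1]
m = -3.5, f(m) = 12.375 (+); new bracket [-6, -3.5]
m = -4.75, f(m) = -29.109375 (−); new bracket [-4.75, -3.5]
m = -4.125, f(m) = -3.9238 (−); new bracket [-4.125, -3.5]
m = -3.8125, f(m) = 5.2449 (+); new bracket [-4.125, -3.8125]

-4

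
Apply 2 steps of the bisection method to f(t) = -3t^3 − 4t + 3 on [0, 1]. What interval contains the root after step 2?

[0.5, 0.75]

f(0.5) = 0.625 > 0, so the root lies in [0.5, 1]
f(0.75) = -1.265625 < 0, so the root lies in [0.5, 0.75]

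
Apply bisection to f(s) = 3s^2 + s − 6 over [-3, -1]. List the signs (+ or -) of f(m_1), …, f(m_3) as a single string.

+-+

midpoint -2: f = 4 > 0 → [-2, -1]
midpoint -1.5: f = -0.75 < 0 → [-2, -1.5]
midpoint -1.75: f = 1.4375 > 0 → [-1.75, -1.5]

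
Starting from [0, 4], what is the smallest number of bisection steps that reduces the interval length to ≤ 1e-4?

Width after n steps is 4/2^n. Need 2^n ≥ 4/1e-4 = 40000.
2^15 = 32768 < 40000 ≤ 2^16 = 65536, so n = 16.

16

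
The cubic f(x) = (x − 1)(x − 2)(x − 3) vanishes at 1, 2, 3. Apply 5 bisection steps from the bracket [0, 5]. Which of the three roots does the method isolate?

f(2.5) = -0.375 < 0, so the root lies in [2.5, 5]
f(3.75) = 3.609375 > 0, so the root lies in [2.5, 3.75]
f(3.125) = 0.298828 > 0, so the root lies in [2.5, 3.125]
f(2.8125) = -0.2761 < 0, so the root lies in [2.8125, 3.125]
f(2.96875) = -0.0596 < 0, so the root lies in [2.96875, 3.125]

3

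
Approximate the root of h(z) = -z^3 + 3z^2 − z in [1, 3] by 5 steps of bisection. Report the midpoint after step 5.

midpoint 2: h = 2 > 0 → [2, 3]
midpoint 2.5: h = 0.625 > 0 → [2.5, 3]
midpoint 2.75: h = -0.859375 < 0 → [2.5, 2.75]
midpoint 2.625: h = -0.041 < 0 → [2.5, 2.625]
midpoint 2.5625: h = 0.3103 > 0 → [2.5625, 2.625]

2.5625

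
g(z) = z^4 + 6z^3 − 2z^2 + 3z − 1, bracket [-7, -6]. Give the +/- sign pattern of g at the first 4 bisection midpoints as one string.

g(-6.5) = 32.3125 > 0, so the root lies in [-6.5, -6]
g(-6.25) = -36.839844 < 0, so the root lies in [-6.5, -6.25]
g(-6.375) = -4.249756 < 0, so the root lies in [-6.5, -6.375]
g(-6.4375) = 13.5205 > 0, so the root lies in [-6.4375, -6.375]

+--+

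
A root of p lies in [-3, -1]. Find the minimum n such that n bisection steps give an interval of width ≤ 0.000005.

19

Width after n steps is 2/2^n. Need 2^n ≥ 2/0.000005 = 400000.
2^18 = 262144 < 400000 ≤ 2^19 = 524288, so n = 19.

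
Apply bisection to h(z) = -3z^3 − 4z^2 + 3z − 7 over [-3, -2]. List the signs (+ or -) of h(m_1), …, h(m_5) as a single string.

m = -2.5, h(m) = 7.375 (+); new bracket [-2.5, -2]
m = -2.25, h(m) = 0.171875 (+); new bracket [-2.25, -2]
m = -2.125, h(m) = -2.650391 (−); new bracket [-2.25, -2.125]
m = -2.1875, h(m) = -1.3005 (−); new bracket [-2.25, -2.1875]
m = -2.21875, h(m) = -0.5799 (−); new bracket [-2.25, -2.21875]

++---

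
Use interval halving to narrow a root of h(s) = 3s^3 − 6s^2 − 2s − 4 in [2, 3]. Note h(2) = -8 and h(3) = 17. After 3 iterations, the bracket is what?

h(2.5) = 0.375 > 0, so the root lies in [2, 2.5]
h(2.25) = -4.703125 < 0, so the root lies in [2.25, 2.5]
h(2.375) = -2.404297 < 0, so the root lies in [2.375, 2.5]

[2.375, 2.5]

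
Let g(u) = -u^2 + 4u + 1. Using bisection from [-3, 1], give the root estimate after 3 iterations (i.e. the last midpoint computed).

midpoint -1: g = -4 < 0 → [-1, 1]
midpoint 0: g = 1 > 0 → [-1, 0]
midpoint -0.5: g = -1.25 < 0 → [-0.5, 0]

-0.5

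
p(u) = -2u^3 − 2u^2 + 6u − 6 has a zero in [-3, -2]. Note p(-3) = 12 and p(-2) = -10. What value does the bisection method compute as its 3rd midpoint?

p(-2.5) = -2.25 < 0, so the root lies in [-3, -2.5]
p(-2.75) = 3.96875 > 0, so the root lies in [-2.75, -2.5]
p(-2.625) = 0.644531 > 0, so the root lies in [-2.625, -2.5]

-2.625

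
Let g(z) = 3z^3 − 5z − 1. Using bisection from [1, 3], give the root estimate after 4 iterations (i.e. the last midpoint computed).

g(2) = 13 > 0, so the root lies in [1, 2]
g(1.5) = 1.625 > 0, so the root lies in [1, 1.5]
g(1.25) = -1.390625 < 0, so the root lies in [1.25, 1.5]
g(1.375) = -0.0762 < 0, so the root lies in [1.375, 1.5]

1.375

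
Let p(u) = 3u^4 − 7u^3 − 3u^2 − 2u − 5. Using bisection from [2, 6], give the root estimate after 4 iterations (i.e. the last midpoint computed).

midpoint 4: p = 259 > 0 → [2, 4]
midpoint 3: p = 16 > 0 → [2, 3]
midpoint 2.5: p = -20.9375 < 0 → [2.5, 3]
midpoint 2.75: p = -7.1914 < 0 → [2.75, 3]

2.75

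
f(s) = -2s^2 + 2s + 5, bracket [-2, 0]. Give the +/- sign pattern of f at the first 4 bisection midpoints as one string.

+--+

m = -1, f(m) = 1 (+); new bracket [-2, -1]
m = -1.5, f(m) = -2.5 (−); new bracket [-1.5, -1]
m = -1.25, f(m) = -0.625 (−); new bracket [-1.25, -1]
m = -1.125, f(m) = 0.2188 (+); new bracket [-1.25, -1.125]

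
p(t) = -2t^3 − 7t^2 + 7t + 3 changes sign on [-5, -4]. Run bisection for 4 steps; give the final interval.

midpoint -4.5: p = 12 > 0 → [-4.5, -4]
midpoint -4.25: p = 0.34375 > 0 → [-4.25, -4]
midpoint -4.125: p = -4.605469 < 0 → [-4.25, -4.125]
midpoint -4.1875: p = -2.2017 < 0 → [-4.25, -4.1875]

[-4.25, -4.1875]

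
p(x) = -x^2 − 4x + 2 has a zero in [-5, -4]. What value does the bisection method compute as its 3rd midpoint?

x = -4.5 gives p = -0.25, negative; keep [-4.5, -4]
x = -4.25 gives p = 0.9375, positive; keep [-4.5, -4.25]
x = -4.375 gives p = 0.359375, positive; keep [-4.5, -4.375]

-4.375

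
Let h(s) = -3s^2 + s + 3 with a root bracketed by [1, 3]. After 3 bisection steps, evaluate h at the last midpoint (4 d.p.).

midpoint 2: h = -7 < 0 → [1, 2]
midpoint 1.5: h = -2.25 < 0 → [1, 1.5]
midpoint 1.25: h = -0.4375 < 0 → [1, 1.25]

-0.4375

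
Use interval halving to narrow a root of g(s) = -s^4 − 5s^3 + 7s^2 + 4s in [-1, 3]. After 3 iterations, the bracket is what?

[1, 1.5]

g(1) = 5 > 0, so the root lies in [1, 3]
g(2) = -20 < 0, so the root lies in [1, 2]
g(1.5) = -0.1875 < 0, so the root lies in [1, 1.5]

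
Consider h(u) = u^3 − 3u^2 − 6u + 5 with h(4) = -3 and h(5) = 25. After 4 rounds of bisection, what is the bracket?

[4.125, 4.1875]

h(4.5) = 8.375 > 0, so the root lies in [4, 4.5]
h(4.25) = 2.078125 > 0, so the root lies in [4, 4.25]
h(4.125) = -0.607422 < 0, so the root lies in [4.125, 4.25]
h(4.1875) = 0.698 > 0, so the root lies in [4.125, 4.1875]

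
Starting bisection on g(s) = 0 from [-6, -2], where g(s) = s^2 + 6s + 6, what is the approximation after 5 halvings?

s = -4 gives g = -2, negative; keep [-6, -4]
s = -5 gives g = 1, positive; keep [-5, -4]
s = -4.5 gives g = -0.75, negative; keep [-5, -4.5]
s = -4.75 gives g = 0.0625, positive; keep [-4.75, -4.5]
s = -4.625 gives g = -0.3594, negative; keep [-4.75, -4.625]

-4.625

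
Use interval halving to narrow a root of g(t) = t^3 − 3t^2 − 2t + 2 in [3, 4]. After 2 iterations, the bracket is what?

[3.25, 3.5]

t = 3.5 gives g = 1.125, positive; keep [3, 3.5]
t = 3.25 gives g = -1.859375, negative; keep [3.25, 3.5]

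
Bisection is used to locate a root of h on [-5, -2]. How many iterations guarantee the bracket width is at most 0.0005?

Width after n steps is 3/2^n. Need 2^n ≥ 3/0.0005 = 6000.
2^12 = 4096 < 6000 ≤ 2^13 = 8192, so n = 13.

13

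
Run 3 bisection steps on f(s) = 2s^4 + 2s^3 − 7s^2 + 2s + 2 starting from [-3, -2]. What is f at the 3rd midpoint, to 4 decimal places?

midpoint -2.5: f = 0.125 > 0 → [-2.5, -2]
midpoint -2.25: f = -9.460938 < 0 → [-2.5, -2.25]
midpoint -2.375: f = -5.394043 < 0 → [-2.5, -2.375]

-5.3940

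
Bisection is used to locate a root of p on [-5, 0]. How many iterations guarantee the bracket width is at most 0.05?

7

Width after n steps is 5/2^n. Need 2^n ≥ 5/0.05 = 100.
2^6 = 64 < 100 ≤ 2^7 = 128, so n = 7.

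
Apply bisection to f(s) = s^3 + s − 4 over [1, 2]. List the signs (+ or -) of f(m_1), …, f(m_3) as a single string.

m = 1.5, f(m) = 0.875 (+); new bracket [1, 1.5]
m = 1.25, f(m) = -0.796875 (−); new bracket [1.25, 1.5]
m = 1.375, f(m) = -0.025391 (−); new bracket [1.375, 1.5]

+--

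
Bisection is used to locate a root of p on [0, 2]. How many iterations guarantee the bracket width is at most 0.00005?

Width after n steps is 2/2^n. Need 2^n ≥ 2/0.00005 = 40000.
2^15 = 32768 < 40000 ≤ 2^16 = 65536, so n = 16.

16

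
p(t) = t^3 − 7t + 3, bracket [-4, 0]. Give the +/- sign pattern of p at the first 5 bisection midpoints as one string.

p(-2) = 9 > 0, so the root lies in [-4, -2]
p(-3) = -3 < 0, so the root lies in [-3, -2]
p(-2.5) = 4.875 > 0, so the root lies in [-3, -2.5]
p(-2.75) = 1.4531 > 0, so the root lies in [-3, -2.75]
p(-2.875) = -0.6387 < 0, so the root lies in [-2.875, -2.75]

+-++-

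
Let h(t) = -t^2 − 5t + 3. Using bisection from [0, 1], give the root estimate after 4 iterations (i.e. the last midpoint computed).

midpoint 0.5: h = 0.25 > 0 → [0.5, 1]
midpoint 0.75: h = -1.3125 < 0 → [0.5, 0.75]
midpoint 0.625: h = -0.515625 < 0 → [0.5, 0.625]
midpoint 0.5625: h = -0.1289 < 0 → [0.5, 0.5625]

0.5625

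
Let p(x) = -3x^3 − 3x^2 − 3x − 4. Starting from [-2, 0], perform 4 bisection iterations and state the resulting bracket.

x = -1 gives p = -1, negative; keep [-2, -1]
x = -1.5 gives p = 3.875, positive; keep [-1.5, -1]
x = -1.25 gives p = 0.921875, positive; keep [-1.25, -1]
x = -1.125 gives p = -0.1504, negative; keep [-1.25, -1.125]

[-1.25, -1.125]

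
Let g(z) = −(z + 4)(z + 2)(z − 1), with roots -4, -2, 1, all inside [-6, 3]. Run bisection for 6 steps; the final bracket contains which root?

m = -1.5, g(m) = 3.125 (+); new bracket [-1.5, 3]
m = 0.75, g(m) = 3.265625 (+); new bracket [0.75, 3]
m = 1.875, g(m) = -19.919922 (−); new bracket [0.75, 1.875]
m = 1.3125, g(m) = -5.4993 (−); new bracket [0.75, 1.3125]
m = 1.03125, g(m) = -0.4766 (−); new bracket [0.75, 1.03125]
m = 0.890625, g(m) = 1.5462 (+); new bracket [0.890625, 1.03125]

1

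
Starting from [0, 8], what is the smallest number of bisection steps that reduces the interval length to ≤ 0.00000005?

Width after n steps is 8/2^n. Need 2^n ≥ 8/0.00000005 = 160000000.
2^27 = 134217728 < 160000000 ≤ 2^28 = 268435456, so n = 28.

28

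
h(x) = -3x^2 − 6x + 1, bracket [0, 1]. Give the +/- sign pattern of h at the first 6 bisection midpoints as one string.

h(0.5) = -2.75 < 0, so the root lies in [0, 0.5]
h(0.25) = -0.6875 < 0, so the root lies in [0, 0.25]
h(0.125) = 0.203125 > 0, so the root lies in [0.125, 0.25]
h(0.1875) = -0.2305 < 0, so the root lies in [0.125, 0.1875]
h(0.15625) = -0.0107 < 0, so the root lies in [0.125, 0.15625]
h(0.140625) = 0.0969 > 0, so the root lies in [0.140625, 0.15625]

--+--+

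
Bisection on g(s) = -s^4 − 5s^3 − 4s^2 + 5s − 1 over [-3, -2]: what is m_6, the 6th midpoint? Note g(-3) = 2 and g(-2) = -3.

-2.421875

midpoint -2.5: g = 0.5625 > 0 → [-2.5, -2]
midpoint -2.25: g = -1.175781 < 0 → [-2.5, -2.25]
midpoint -2.375: g = -0.271729 < 0 → [-2.5, -2.375]
midpoint -2.4375: g = 0.1575 > 0 → [-2.4375, -2.375]
midpoint -2.40625: g = -0.0546 < 0 → [-2.4375, -2.40625]
midpoint -2.421875: g = 0.0522 > 0 → [-2.421875, -2.40625]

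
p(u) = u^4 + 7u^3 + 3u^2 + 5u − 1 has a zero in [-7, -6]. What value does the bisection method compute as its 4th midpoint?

p(-6.5) = -44.0625 < 0, so the root lies in [-7, -6.5]
p(-6.75) = 25.050781 > 0, so the root lies in [-6.75, -6.5]
p(-6.625) = -11.493896 < 0, so the root lies in [-6.75, -6.625]
p(-6.6875) = 6.2671 > 0, so the root lies in [-6.6875, -6.625]

-6.6875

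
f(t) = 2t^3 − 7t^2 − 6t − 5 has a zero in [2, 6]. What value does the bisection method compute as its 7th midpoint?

4.34375

m = 4, f(m) = -13 (−); new bracket [4, 6]
m = 5, f(m) = 40 (+); new bracket [4, 5]
m = 4.5, f(m) = 8.5 (+); new bracket [4, 4.5]
m = 4.25, f(m) = -3.4062 (−); new bracket [4.25, 4.5]
m = 4.375, f(m) = 2.2461 (+); new bracket [4.25, 4.375]
m = 4.3125, f(m) = -0.6538 (−); new bracket [4.3125, 4.375]
m = 4.34375, f(m) = 0.7775 (+); new bracket [4.3125, 4.34375]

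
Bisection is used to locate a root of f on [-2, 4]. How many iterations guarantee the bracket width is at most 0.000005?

21

Width after n steps is 6/2^n. Need 2^n ≥ 6/0.000005 = 1200000.
2^20 = 1048576 < 1200000 ≤ 2^21 = 2097152, so n = 21.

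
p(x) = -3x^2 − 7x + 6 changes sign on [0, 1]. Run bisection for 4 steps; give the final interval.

[0.625, 0.6875]

p(0.5) = 1.75 > 0, so the root lies in [0.5, 1]
p(0.75) = -0.9375 < 0, so the root lies in [0.5, 0.75]
p(0.625) = 0.453125 > 0, so the root lies in [0.625, 0.75]
p(0.6875) = -0.2305 < 0, so the root lies in [0.625, 0.6875]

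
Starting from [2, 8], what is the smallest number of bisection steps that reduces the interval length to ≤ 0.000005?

Width after n steps is 6/2^n. Need 2^n ≥ 6/0.000005 = 1200000.
2^20 = 1048576 < 1200000 ≤ 2^21 = 2097152, so n = 21.

21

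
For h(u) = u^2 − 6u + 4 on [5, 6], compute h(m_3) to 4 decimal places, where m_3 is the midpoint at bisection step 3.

-0.4844

midpoint 5.5: h = 1.25 > 0 → [5, 5.5]
midpoint 5.25: h = 0.0625 > 0 → [5, 5.25]
midpoint 5.125: h = -0.484375 < 0 → [5.125, 5.25]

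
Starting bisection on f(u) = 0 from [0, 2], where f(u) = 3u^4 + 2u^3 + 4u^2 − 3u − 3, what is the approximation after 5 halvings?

m = 1, f(m) = 3 (+); new bracket [0, 1]
m = 0.5, f(m) = -3.0625 (−); new bracket [0.5, 1]
m = 0.75, f(m) = -1.207031 (−); new bracket [0.75, 1]
m = 0.875, f(m) = 0.5359 (+); new bracket [0.75, 0.875]
m = 0.8125, f(m) = -0.4167 (−); new bracket [0.8125, 0.875]

0.8125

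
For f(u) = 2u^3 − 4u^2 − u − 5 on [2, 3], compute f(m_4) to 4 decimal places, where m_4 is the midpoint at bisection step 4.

u = 2.5 gives f = -1.25, negative; keep [2.5, 3]
u = 2.75 gives f = 3.59375, positive; keep [2.5, 2.75]
u = 2.625 gives f = 0.988281, positive; keep [2.5, 2.625]
u = 2.5625 gives f = -0.1753, negative; keep [2.5625, 2.625]

-0.1753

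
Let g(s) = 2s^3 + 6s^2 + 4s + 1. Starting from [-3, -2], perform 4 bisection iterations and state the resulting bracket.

m = -2.5, g(m) = -2.75 (−); new bracket [-2.5, -2]
m = -2.25, g(m) = -0.40625 (−); new bracket [-2.25, -2]
m = -2.125, g(m) = 0.402344 (+); new bracket [-2.25, -2.125]
m = -2.1875, g(m) = 0.0259 (+); new bracket [-2.25, -2.1875]

[-2.25, -2.1875]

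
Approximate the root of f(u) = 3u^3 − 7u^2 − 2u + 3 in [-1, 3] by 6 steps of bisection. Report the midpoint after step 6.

midpoint 1: f = -3 < 0 → [1, 3]
midpoint 2: f = -5 < 0 → [2, 3]
midpoint 2.5: f = 1.125 > 0 → [2, 2.5]
midpoint 2.25: f = -2.7656 < 0 → [2.25, 2.5]
midpoint 2.375: f = -1.0449 < 0 → [2.375, 2.5]
midpoint 2.4375: f = -0.0183 < 0 → [2.4375, 2.5]

2.4375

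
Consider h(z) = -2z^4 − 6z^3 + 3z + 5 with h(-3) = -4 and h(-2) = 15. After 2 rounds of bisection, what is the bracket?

midpoint -2.5: h = 13.125 > 0 → [-3, -2.5]
midpoint -2.75: h = 7.148438 > 0 → [-3, -2.75]

[-3, -2.75]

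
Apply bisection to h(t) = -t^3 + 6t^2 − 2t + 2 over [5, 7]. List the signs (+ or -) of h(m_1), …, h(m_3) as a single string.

-+-

m = 6, h(m) = -10 (−); new bracket [5, 6]
m = 5.5, h(m) = 6.125 (+); new bracket [5.5, 6]
m = 5.75, h(m) = -1.234375 (−); new bracket [5.5, 5.75]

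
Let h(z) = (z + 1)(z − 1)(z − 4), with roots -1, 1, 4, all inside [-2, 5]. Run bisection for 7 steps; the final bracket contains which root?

4

m = 1.5, h(m) = -3.125 (−); new bracket [1.5, 5]
m = 3.25, h(m) = -7.171875 (−); new bracket [3.25, 5]
m = 4.125, h(m) = 2.001953 (+); new bracket [3.25, 4.125]
m = 3.6875, h(m) = -3.9368 (−); new bracket [3.6875, 4.125]
m = 3.90625, h(m) = -1.3368 (−); new bracket [3.90625, 4.125]
m = 4.015625, h(m) = 0.2363 (+); new bracket [3.90625, 4.015625]
m = 3.9609375, h(m) = -0.5738 (−); new bracket [3.9609375, 4.015625]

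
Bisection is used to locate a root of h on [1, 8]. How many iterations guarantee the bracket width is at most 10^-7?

27

Width after n steps is 7/2^n. Need 2^n ≥ 7/10^-7 = 70000000.
2^26 = 67108864 < 70000000 ≤ 2^27 = 134217728, so n = 27.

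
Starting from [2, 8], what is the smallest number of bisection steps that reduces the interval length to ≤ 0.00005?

Width after n steps is 6/2^n. Need 2^n ≥ 6/0.00005 = 120000.
2^16 = 65536 < 120000 ≤ 2^17 = 131072, so n = 17.

17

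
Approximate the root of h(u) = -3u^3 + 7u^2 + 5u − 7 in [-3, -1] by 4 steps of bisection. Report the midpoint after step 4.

-1.125

midpoint -2: h = 35 > 0 → [-2, -1]
midpoint -1.5: h = 11.375 > 0 → [-1.5, -1]
midpoint -1.25: h = 3.546875 > 0 → [-1.25, -1]
midpoint -1.125: h = 0.5059 > 0 → [-1.125, -1]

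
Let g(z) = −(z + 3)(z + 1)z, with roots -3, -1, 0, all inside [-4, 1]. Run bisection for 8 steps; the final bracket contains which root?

midpoint -1.5: g = -1.125 < 0 → [-4, -1.5]
midpoint -2.75: g = -1.203125 < 0 → [-4, -2.75]
midpoint -3.375: g = 3.005859 > 0 → [-3.375, -2.75]
midpoint -3.0625: g = 0.3948 > 0 → [-3.0625, -2.75]
midpoint -2.90625: g = -0.5194 < 0 → [-3.0625, -2.90625]
midpoint -2.984375: g = -0.0925 < 0 → [-3.0625, -2.984375]
midpoint -3.0234375: g = 0.1434 > 0 → [-3.0234375, -2.984375]
midpoint -3.00390625: g = 0.0235 > 0 → [-3.00390625, -2.984375]

-3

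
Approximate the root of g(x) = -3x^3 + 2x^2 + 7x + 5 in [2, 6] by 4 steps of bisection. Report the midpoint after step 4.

m = 4, g(m) = -127 (−); new bracket [2, 4]
m = 3, g(m) = -37 (−); new bracket [2, 3]
m = 2.5, g(m) = -11.875 (−); new bracket [2, 2.5]
m = 2.25, g(m) = -3.2969 (−); new bracket [2, 2.25]

2.25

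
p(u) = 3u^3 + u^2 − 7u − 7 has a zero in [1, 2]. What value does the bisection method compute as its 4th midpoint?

1.8125

m = 1.5, p(m) = -5.125 (−); new bracket [1.5, 2]
m = 1.75, p(m) = -0.109375 (−); new bracket [1.75, 2]
m = 1.875, p(m) = 3.166016 (+); new bracket [1.75, 1.875]
m = 1.8125, p(m) = 1.4607 (+); new bracket [1.75, 1.8125]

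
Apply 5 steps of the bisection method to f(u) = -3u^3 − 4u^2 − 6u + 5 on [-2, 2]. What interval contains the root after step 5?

f(0) = 5 > 0, so the root lies in [0, 2]
f(1) = -8 < 0, so the root lies in [0, 1]
f(0.5) = 0.625 > 0, so the root lies in [0.5, 1]
f(0.75) = -3.0156 < 0, so the root lies in [0.5, 0.75]
f(0.625) = -1.0449 < 0, so the root lies in [0.5, 0.625]

[0.5, 0.625]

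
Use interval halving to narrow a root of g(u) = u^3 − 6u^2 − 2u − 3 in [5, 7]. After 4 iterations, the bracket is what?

[6.375, 6.5]

m = 6, g(m) = -15 (−); new bracket [6, 7]
m = 6.5, g(m) = 5.125 (+); new bracket [6, 6.5]
m = 6.25, g(m) = -5.734375 (−); new bracket [6.25, 6.5]
m = 6.375, g(m) = -0.5098 (−); new bracket [6.375, 6.5]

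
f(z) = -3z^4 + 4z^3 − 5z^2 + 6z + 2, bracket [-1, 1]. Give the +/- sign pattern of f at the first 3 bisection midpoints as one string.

f(0) = 2 > 0, so the root lies in [-1, 0]
f(-0.5) = -2.9375 < 0, so the root lies in [-0.5, 0]
f(-0.25) = 0.113281 > 0, so the root lies in [-0.5, -0.25]

+-+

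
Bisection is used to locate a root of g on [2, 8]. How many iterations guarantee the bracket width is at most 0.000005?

Width after n steps is 6/2^n. Need 2^n ≥ 6/0.000005 = 1200000.
2^20 = 1048576 < 1200000 ≤ 2^21 = 2097152, so n = 21.

21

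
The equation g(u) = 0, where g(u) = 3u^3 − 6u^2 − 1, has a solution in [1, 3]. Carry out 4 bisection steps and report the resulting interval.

[2, 2.125]

m = 2, g(m) = -1 (−); new bracket [2, 3]
m = 2.5, g(m) = 8.375 (+); new bracket [2, 2.5]
m = 2.25, g(m) = 2.796875 (+); new bracket [2, 2.25]
m = 2.125, g(m) = 0.6934 (+); new bracket [2, 2.125]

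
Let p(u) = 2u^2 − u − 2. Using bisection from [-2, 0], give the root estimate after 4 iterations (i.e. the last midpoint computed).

m = -1, p(m) = 1 (+); new bracket [-1, 0]
m = -0.5, p(m) = -1 (−); new bracket [-1, -0.5]
m = -0.75, p(m) = -0.125 (−); new bracket [-1, -0.75]
m = -0.875, p(m) = 0.4062 (+); new bracket [-0.875, -0.75]

-0.875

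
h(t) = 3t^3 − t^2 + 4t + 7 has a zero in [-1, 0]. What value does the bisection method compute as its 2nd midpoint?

-0.75

t = -0.5 gives h = 4.375, positive; keep [-1, -0.5]
t = -0.75 gives h = 2.171875, positive; keep [-1, -0.75]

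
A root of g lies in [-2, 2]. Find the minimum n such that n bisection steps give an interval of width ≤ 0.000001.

22

Width after n steps is 4/2^n. Need 2^n ≥ 4/0.000001 = 4000000.
2^21 = 2097152 < 4000000 ≤ 2^22 = 4194304, so n = 22.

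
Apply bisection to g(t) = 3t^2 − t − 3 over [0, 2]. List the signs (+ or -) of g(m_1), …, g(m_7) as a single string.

-++-+--

midpoint 1: g = -1 < 0 → [1, 2]
midpoint 1.5: g = 2.25 > 0 → [1, 1.5]
midpoint 1.25: g = 0.4375 > 0 → [1, 1.25]
midpoint 1.125: g = -0.3281 < 0 → [1.125, 1.25]
midpoint 1.1875: g = 0.043 > 0 → [1.125, 1.1875]
midpoint 1.15625: g = -0.1455 < 0 → [1.15625, 1.1875]
midpoint 1.171875: g = -0.052 < 0 → [1.171875, 1.1875]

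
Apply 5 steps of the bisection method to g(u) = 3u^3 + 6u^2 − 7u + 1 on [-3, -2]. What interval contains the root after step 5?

[-2.875, -2.84375]

u = -2.5 gives g = 9.125, positive; keep [-3, -2.5]
u = -2.75 gives g = 3.234375, positive; keep [-3, -2.75]
u = -2.875 gives g = -0.572266, negative; keep [-2.875, -2.75]
u = -2.8125 gives g = 1.4065, positive; keep [-2.875, -2.8125]
u = -2.84375 gives g = 0.4362, positive; keep [-2.875, -2.84375]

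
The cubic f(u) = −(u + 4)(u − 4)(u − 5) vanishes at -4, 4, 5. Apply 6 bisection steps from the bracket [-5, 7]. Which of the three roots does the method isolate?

midpoint 1: f = -60 < 0 → [-5, 1]
midpoint -2: f = -84 < 0 → [-5, -2]
midpoint -3.5: f = -31.875 < 0 → [-5, -3.5]
midpoint -4.25: f = 19.0781 > 0 → [-4.25, -3.5]
midpoint -3.875: f = -8.7363 < 0 → [-4.25, -3.875]
midpoint -4.0625: f = 4.5667 > 0 → [-4.0625, -3.875]

-4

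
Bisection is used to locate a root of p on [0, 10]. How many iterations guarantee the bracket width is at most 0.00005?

Width after n steps is 10/2^n. Need 2^n ≥ 10/0.00005 = 200000.
2^17 = 131072 < 200000 ≤ 2^18 = 262144, so n = 18.

18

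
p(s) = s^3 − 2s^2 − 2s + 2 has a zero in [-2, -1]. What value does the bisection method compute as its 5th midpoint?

m = -1.5, p(m) = -2.875 (−); new bracket [-1.5, -1]
m = -1.25, p(m) = -0.578125 (−); new bracket [-1.25, -1]
m = -1.125, p(m) = 0.294922 (+); new bracket [-1.25, -1.125]
m = -1.1875, p(m) = -0.1199 (−); new bracket [-1.1875, -1.125]
m = -1.15625, p(m) = 0.0929 (+); new bracket [-1.1875, -1.15625]

-1.15625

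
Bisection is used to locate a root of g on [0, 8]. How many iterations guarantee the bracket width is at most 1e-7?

Width after n steps is 8/2^n. Need 2^n ≥ 8/1e-7 = 80000000.
2^26 = 67108864 < 80000000 ≤ 2^27 = 134217728, so n = 27.

27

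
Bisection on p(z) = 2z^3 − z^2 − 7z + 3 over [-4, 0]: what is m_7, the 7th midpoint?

z = -2 gives p = -3, negative; keep [-2, 0]
z = -1 gives p = 7, positive; keep [-2, -1]
z = -1.5 gives p = 4.5, positive; keep [-2, -1.5]
z = -1.75 gives p = 1.4688, positive; keep [-2, -1.75]
z = -1.875 gives p = -0.5742, negative; keep [-1.875, -1.75]
z = -1.8125 gives p = 0.4937, positive; keep [-1.875, -1.8125]
z = -1.84375 gives p = -0.0285, negative; keep [-1.84375, -1.8125]

-1.84375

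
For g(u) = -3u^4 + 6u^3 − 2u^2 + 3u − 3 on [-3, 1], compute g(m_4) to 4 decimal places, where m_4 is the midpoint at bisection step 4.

-0.2930

midpoint -1: g = -17 < 0 → [-1, 1]
midpoint 0: g = -3 < 0 → [0, 1]
midpoint 0.5: g = -1.4375 < 0 → [0.5, 1]
midpoint 0.75: g = -0.293 < 0 → [0.75, 1]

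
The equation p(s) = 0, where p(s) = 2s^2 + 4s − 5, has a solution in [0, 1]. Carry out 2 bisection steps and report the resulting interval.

[0.75, 1]

p(0.5) = -2.5 < 0, so the root lies in [0.5, 1]
p(0.75) = -0.875 < 0, so the root lies in [0.75, 1]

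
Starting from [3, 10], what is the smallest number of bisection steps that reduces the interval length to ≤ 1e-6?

23

Width after n steps is 7/2^n. Need 2^n ≥ 7/1e-6 = 7000000.
2^22 = 4194304 < 7000000 ≤ 2^23 = 8388608, so n = 23.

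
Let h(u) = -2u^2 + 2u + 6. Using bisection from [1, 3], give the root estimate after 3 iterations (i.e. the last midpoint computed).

m = 2, h(m) = 2 (+); new bracket [2, 3]
m = 2.5, h(m) = -1.5 (−); new bracket [2, 2.5]
m = 2.25, h(m) = 0.375 (+); new bracket [2.25, 2.5]

2.25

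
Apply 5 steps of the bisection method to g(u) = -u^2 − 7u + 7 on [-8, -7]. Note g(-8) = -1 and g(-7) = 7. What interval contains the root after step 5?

g(-7.5) = 3.25 > 0, so the root lies in [-8, -7.5]
g(-7.75) = 1.1875 > 0, so the root lies in [-8, -7.75]
g(-7.875) = 0.109375 > 0, so the root lies in [-8, -7.875]
g(-7.9375) = -0.4414 < 0, so the root lies in [-7.9375, -7.875]
g(-7.90625) = -0.165 < 0, so the root lies in [-7.90625, -7.875]

[-7.90625, -7.875]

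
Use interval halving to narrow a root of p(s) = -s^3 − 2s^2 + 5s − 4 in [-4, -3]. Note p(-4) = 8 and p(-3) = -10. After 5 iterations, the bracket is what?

[-3.6875, -3.65625]

s = -3.5 gives p = -3.125, negative; keep [-4, -3.5]
s = -3.75 gives p = 1.859375, positive; keep [-3.75, -3.5]
s = -3.625 gives p = -0.771484, negative; keep [-3.75, -3.625]
s = -3.6875 gives p = 0.5085, positive; keep [-3.6875, -3.625]
s = -3.65625 gives p = -0.1402, negative; keep [-3.6875, -3.65625]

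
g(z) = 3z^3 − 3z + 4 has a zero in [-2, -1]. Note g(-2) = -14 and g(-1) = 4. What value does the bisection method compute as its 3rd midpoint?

midpoint -1.5: g = -1.625 < 0 → [-1.5, -1]
midpoint -1.25: g = 1.890625 > 0 → [-1.5, -1.25]
midpoint -1.375: g = 0.326172 > 0 → [-1.5, -1.375]

-1.375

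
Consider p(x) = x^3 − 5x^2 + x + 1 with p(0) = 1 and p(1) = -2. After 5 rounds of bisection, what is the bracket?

[0.59375, 0.625]

p(0.5) = 0.375 > 0, so the root lies in [0.5, 1]
p(0.75) = -0.640625 < 0, so the root lies in [0.5, 0.75]
p(0.625) = -0.083984 < 0, so the root lies in [0.5, 0.625]
p(0.5625) = 0.1584 > 0, so the root lies in [0.5625, 0.625]
p(0.59375) = 0.0404 > 0, so the root lies in [0.59375, 0.625]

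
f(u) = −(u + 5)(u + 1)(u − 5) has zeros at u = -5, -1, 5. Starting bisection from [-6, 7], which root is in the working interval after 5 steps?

5

midpoint 0.5: f = 37.125 > 0 → [0.5, 7]
midpoint 3.75: f = 51.953125 > 0 → [3.75, 7]
midpoint 5.375: f = -24.802734 < 0 → [3.75, 5.375]
midpoint 4.5625: f = 23.2712 > 0 → [4.5625, 5.375]
midpoint 4.96875: f = 1.8594 > 0 → [4.96875, 5.375]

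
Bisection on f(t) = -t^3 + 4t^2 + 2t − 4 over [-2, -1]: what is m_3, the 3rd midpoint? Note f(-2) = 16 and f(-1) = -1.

-1.125

m = -1.5, f(m) = 5.375 (+); new bracket [-1.5, -1]
m = -1.25, f(m) = 1.703125 (+); new bracket [-1.25, -1]
m = -1.125, f(m) = 0.236328 (+); new bracket [-1.125, -1]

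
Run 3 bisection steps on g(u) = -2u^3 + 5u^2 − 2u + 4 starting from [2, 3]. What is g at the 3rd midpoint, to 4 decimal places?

g(2.5) = -1 < 0, so the root lies in [2, 2.5]
g(2.25) = 2.03125 > 0, so the root lies in [2.25, 2.5]
g(2.375) = 0.660156 > 0, so the root lies in [2.375, 2.5]

0.6602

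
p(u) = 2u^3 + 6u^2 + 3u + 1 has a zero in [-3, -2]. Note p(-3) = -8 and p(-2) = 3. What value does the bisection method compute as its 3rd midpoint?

-2.375

p(-2.5) = -0.25 < 0, so the root lies in [-2.5, -2]
p(-2.25) = 1.84375 > 0, so the root lies in [-2.5, -2.25]
p(-2.375) = 0.925781 > 0, so the root lies in [-2.5, -2.375]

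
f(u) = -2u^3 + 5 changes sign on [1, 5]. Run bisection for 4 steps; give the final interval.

[1.25, 1.5]

u = 3 gives f = -49, negative; keep [1, 3]
u = 2 gives f = -11, negative; keep [1, 2]
u = 1.5 gives f = -1.75, negative; keep [1, 1.5]
u = 1.25 gives f = 1.0938, positive; keep [1.25, 1.5]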